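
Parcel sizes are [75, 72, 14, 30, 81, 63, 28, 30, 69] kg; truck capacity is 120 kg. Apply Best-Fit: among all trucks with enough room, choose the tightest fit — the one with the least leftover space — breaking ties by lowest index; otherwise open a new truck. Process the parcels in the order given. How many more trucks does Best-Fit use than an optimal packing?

0

Best-Fit: [75,14,30] [72,30] [81,28] [63] [69] → 5 trucks.
5 parcels exceed 60 kg (half the capacity), and no two of those can share a truck, so at least 5 trucks are needed.
So 5 is already optimal.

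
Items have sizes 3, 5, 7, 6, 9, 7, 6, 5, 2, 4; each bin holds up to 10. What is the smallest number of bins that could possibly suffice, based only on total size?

Total size = 3 + 5 + 7 + 6 + 9 + 7 + 6 + 5 + 2 + 4 = 54.
⌈54 / 10⌉ = 6.

6 bins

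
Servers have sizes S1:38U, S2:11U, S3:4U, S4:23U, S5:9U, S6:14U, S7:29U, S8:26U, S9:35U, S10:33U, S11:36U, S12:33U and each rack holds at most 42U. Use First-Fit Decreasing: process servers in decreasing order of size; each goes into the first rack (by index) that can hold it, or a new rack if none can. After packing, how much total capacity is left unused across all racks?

45

Sorted descending: 38, 36, 35, 33, 33, 29, 26, 23, 14, 11, 9, 4.
rack 1: place 38U, 4U left
rack 2: place 36U, 6U left
rack 3: place 35U, 7U left
rack 4: place 33U, 9U left
rack 5: place 33U, 9U left
rack 6: place 29U, 13U left
rack 7: place 26U, 16U left
rack 8: place 23U, 19U left
rack 7: place 14U, 2U left
rack 6: place 11U, 2U left
rack 4: place 9U, 0U left
rack 1: place 4U, 0U left
8 racks × 42U = 336U; used 291U; unused 45U.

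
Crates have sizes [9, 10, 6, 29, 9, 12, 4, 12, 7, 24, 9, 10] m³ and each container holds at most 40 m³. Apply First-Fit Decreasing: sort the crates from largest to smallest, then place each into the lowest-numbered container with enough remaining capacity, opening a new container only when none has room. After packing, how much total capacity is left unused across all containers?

19

Sorted descending: 29, 24, 12, 12, 10, 10, 9, 9, 9, 7, 6, 4.
29 m³ → container 1 (remaining 11 m³)
24 m³ → container 2 (remaining 16 m³)
12 m³ → container 2 (remaining 4 m³)
12 m³ → container 3 (remaining 28 m³)
10 m³ → container 1 (remaining 1 m³)
10 m³ → container 3 (remaining 18 m³)
9 m³ → container 3 (remaining 9 m³)
9 m³ → container 3 (remaining 0 m³)
9 m³ → container 4 (remaining 31 m³)
7 m³ → container 4 (remaining 24 m³)
6 m³ → container 4 (remaining 18 m³)
4 m³ → container 2 (remaining 0 m³)
4 containers × 40 m³ = 160 m³; used 141 m³; unused 19 m³.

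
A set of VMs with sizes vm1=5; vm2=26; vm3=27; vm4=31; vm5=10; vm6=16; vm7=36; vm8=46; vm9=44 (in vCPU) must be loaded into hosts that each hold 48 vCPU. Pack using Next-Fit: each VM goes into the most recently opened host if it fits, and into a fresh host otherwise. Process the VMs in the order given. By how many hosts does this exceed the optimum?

Next-Fit: [5,26] [27] [31,10] [16] [36] [46] [44] → 7 hosts.
Total size 241 vCPU; any packing needs at least ⌈241/48⌉ = 6 hosts.
An optimal packing achieves that bound: [46] [44] [36,10] [31,16] [27,5] [26] → 6 hosts.
Excess: 7 − 6 = 1.

1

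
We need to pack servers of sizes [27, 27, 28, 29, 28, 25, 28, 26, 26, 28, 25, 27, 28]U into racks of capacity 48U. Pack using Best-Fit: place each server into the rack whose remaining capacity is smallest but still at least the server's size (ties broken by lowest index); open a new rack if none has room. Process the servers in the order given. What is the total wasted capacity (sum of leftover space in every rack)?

27U → rack 1 (remaining 21U)
27U → rack 2 (remaining 21U)
28U → rack 3 (remaining 20U)
29U → rack 4 (remaining 19U)
28U → rack 5 (remaining 20U)
25U → rack 6 (remaining 23U)
28U → rack 7 (remaining 20U)
26U → rack 8 (remaining 22U)
26U → rack 9 (remaining 22U)
28U → rack 10 (remaining 20U)
25U → rack 11 (remaining 23U)
27U → rack 12 (remaining 21U)
28U → rack 13 (remaining 20U)
13 racks × 48U = 624U; used 352U; unused 272U.

272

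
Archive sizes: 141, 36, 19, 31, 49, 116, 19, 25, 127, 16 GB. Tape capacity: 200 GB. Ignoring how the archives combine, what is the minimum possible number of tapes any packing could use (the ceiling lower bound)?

Total size = 141 + 36 + 19 + 31 + 49 + 116 + 19 + 25 + 127 + 16 = 579 GB.
⌈579 / 200⌉ = 3.

3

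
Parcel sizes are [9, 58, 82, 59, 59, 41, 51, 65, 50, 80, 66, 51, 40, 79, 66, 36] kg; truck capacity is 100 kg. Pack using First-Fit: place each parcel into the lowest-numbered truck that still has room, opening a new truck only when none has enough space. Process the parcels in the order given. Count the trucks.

12 trucks

Put 9 kg in truck 1; 91 kg remain.
Put 58 kg in truck 1; 33 kg remain.
Put 82 kg in truck 2; 18 kg remain.
Put 59 kg in truck 3; 41 kg remain.
Put 59 kg in truck 4; 41 kg remain.
Put 41 kg in truck 3; 0 kg remain.
Put 51 kg in truck 5; 49 kg remain.
Put 65 kg in truck 6; 35 kg remain.
Put 50 kg in truck 7; 50 kg remain.
Put 80 kg in truck 8; 20 kg remain.
Put 66 kg in truck 9; 34 kg remain.
Put 51 kg in truck 10; 49 kg remain.
Put 40 kg in truck 4; 1 kg remain.
Put 79 kg in truck 11; 21 kg remain.
Put 66 kg in truck 12; 34 kg remain.
Put 36 kg in truck 5; 13 kg remain.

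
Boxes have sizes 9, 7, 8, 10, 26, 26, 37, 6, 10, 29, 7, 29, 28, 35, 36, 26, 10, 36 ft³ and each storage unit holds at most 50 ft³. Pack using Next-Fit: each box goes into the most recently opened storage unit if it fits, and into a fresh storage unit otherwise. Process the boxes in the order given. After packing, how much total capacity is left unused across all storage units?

175

Put 9 ft³ in storage unit 1; 41 ft³ remain.
Put 7 ft³ in storage unit 1; 34 ft³ remain.
Put 8 ft³ in storage unit 1; 26 ft³ remain.
Put 10 ft³ in storage unit 1; 16 ft³ remain.
Put 26 ft³ in storage unit 2; 24 ft³ remain.
Put 26 ft³ in storage unit 3; 24 ft³ remain.
Put 37 ft³ in storage unit 4; 13 ft³ remain.
Put 6 ft³ in storage unit 4; 7 ft³ remain.
Put 10 ft³ in storage unit 5; 40 ft³ remain.
Put 29 ft³ in storage unit 5; 11 ft³ remain.
Put 7 ft³ in storage unit 5; 4 ft³ remain.
Put 29 ft³ in storage unit 6; 21 ft³ remain.
Put 28 ft³ in storage unit 7; 22 ft³ remain.
Put 35 ft³ in storage unit 8; 15 ft³ remain.
Put 36 ft³ in storage unit 9; 14 ft³ remain.
Put 26 ft³ in storage unit 10; 24 ft³ remain.
Put 10 ft³ in storage unit 10; 14 ft³ remain.
Put 36 ft³ in storage unit 11; 14 ft³ remain.
11 storage units × 50 ft³ = 550 ft³; used 375 ft³; unused 175 ft³.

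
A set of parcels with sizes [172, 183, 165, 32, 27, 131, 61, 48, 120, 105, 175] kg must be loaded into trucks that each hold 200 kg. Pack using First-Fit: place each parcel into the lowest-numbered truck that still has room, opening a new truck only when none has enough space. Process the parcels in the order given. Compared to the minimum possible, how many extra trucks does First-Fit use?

First-Fit: [172,27] [183] [165,32] [131,61] [48,120] [105] [175] → 7 trucks.
Total size 1219 kg; any packing needs at least ⌈1219/200⌉ = 7 trucks.
So 7 is already optimal.

0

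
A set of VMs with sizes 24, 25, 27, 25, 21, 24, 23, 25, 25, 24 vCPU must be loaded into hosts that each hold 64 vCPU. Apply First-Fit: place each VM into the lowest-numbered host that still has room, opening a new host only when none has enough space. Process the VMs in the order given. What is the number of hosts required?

Put 24 vCPU in host 1; 40 vCPU remain.
Put 25 vCPU in host 1; 15 vCPU remain.
Put 27 vCPU in host 2; 37 vCPU remain.
Put 25 vCPU in host 2; 12 vCPU remain.
Put 21 vCPU in host 3; 43 vCPU remain.
Put 24 vCPU in host 3; 19 vCPU remain.
Put 23 vCPU in host 4; 41 vCPU remain.
Put 25 vCPU in host 4; 16 vCPU remain.
Put 25 vCPU in host 5; 39 vCPU remain.
Put 24 vCPU in host 5; 15 vCPU remain.

5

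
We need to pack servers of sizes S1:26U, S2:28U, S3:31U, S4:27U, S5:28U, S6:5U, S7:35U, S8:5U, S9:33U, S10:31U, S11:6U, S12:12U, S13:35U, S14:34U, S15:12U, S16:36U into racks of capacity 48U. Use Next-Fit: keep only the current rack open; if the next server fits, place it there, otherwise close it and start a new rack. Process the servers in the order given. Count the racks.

rack 1: place S1 (26U), 22U left
rack 2: place S2 (28U), 20U left
rack 3: place S3 (31U), 17U left
rack 4: place S4 (27U), 21U left
rack 5: place S5 (28U), 20U left
rack 5: place S6 (5U), 15U left
rack 6: place S7 (35U), 13U left
rack 6: place S8 (5U), 8U left
rack 7: place S9 (33U), 15U left
rack 8: place S10 (31U), 17U left
rack 8: place S11 (6U), 11U left
rack 9: place S12 (12U), 36U left
rack 9: place S13 (35U), 1U left
rack 10: place S14 (34U), 14U left
rack 10: place S15 (12U), 2U left
rack 11: place S16 (36U), 12U left

11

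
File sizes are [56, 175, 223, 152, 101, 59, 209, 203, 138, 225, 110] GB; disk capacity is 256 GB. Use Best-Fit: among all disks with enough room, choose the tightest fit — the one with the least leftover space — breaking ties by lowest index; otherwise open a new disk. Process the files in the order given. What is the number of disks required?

8 disks

Put 56 GB in disk 1; 200 GB remain.
Put 175 GB in disk 1; 25 GB remain.
Put 223 GB in disk 2; 33 GB remain.
Put 152 GB in disk 3; 104 GB remain.
Put 101 GB in disk 3; 3 GB remain.
Put 59 GB in disk 4; 197 GB remain.
Put 209 GB in disk 5; 47 GB remain.
Put 203 GB in disk 6; 53 GB remain.
Put 138 GB in disk 4; 59 GB remain.
Put 225 GB in disk 7; 31 GB remain.
Put 110 GB in disk 8; 146 GB remain.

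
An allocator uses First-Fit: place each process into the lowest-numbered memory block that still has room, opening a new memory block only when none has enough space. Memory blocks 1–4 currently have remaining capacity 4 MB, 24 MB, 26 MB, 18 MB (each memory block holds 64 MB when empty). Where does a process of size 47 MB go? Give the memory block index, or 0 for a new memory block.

No memory block has ≥ 47 MB free, so a new memory block is opened.

0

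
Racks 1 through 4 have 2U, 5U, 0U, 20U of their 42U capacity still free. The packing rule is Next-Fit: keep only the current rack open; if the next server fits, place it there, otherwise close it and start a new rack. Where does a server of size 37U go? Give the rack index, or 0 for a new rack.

0

Next-Fit only looks at rack 4, which has 20U free.
37U does not fit, so a new rack is opened.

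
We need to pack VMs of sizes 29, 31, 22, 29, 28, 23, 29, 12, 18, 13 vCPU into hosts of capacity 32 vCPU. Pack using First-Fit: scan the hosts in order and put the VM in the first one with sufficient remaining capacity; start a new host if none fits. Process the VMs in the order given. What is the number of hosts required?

9

Put 29 vCPU in host 1; 3 vCPU remain.
Put 31 vCPU in host 2; 1 vCPU remain.
Put 22 vCPU in host 3; 10 vCPU remain.
Put 29 vCPU in host 4; 3 vCPU remain.
Put 28 vCPU in host 5; 4 vCPU remain.
Put 23 vCPU in host 6; 9 vCPU remain.
Put 29 vCPU in host 7; 3 vCPU remain.
Put 12 vCPU in host 8; 20 vCPU remain.
Put 18 vCPU in host 8; 2 vCPU remain.
Put 13 vCPU in host 9; 19 vCPU remain.
Final hosts: [29] [31] [22] [29] [28] [23] [29] [12,18] [13].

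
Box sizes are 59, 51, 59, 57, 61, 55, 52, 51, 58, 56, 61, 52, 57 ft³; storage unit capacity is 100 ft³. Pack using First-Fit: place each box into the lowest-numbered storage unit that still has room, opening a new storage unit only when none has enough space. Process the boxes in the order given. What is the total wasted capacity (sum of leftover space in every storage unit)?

Put 59 ft³ in storage unit 1; 41 ft³ remain.
Put 51 ft³ in storage unit 2; 49 ft³ remain.
Put 59 ft³ in storage unit 3; 41 ft³ remain.
Put 57 ft³ in storage unit 4; 43 ft³ remain.
Put 61 ft³ in storage unit 5; 39 ft³ remain.
Put 55 ft³ in storage unit 6; 45 ft³ remain.
Put 52 ft³ in storage unit 7; 48 ft³ remain.
Put 51 ft³ in storage unit 8; 49 ft³ remain.
Put 58 ft³ in storage unit 9; 42 ft³ remain.
Put 56 ft³ in storage unit 10; 44 ft³ remain.
Put 61 ft³ in storage unit 11; 39 ft³ remain.
Put 52 ft³ in storage unit 12; 48 ft³ remain.
Put 57 ft³ in storage unit 13; 43 ft³ remain.
13 storage units × 100 ft³ = 1300 ft³; used 729 ft³; unused 571 ft³.

571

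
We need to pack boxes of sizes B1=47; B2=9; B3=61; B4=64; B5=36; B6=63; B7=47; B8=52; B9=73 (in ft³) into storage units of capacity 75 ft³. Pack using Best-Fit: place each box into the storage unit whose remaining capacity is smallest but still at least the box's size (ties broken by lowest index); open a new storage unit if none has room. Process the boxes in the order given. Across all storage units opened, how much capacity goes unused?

storage unit 1: place B1 (47 ft³), 28 ft³ left
storage unit 1: place B2 (9 ft³), 19 ft³ left
storage unit 2: place B3 (61 ft³), 14 ft³ left
storage unit 3: place B4 (64 ft³), 11 ft³ left
storage unit 4: place B5 (36 ft³), 39 ft³ left
storage unit 5: place B6 (63 ft³), 12 ft³ left
storage unit 6: place B7 (47 ft³), 28 ft³ left
storage unit 7: place B8 (52 ft³), 23 ft³ left
storage unit 8: place B9 (73 ft³), 2 ft³ left
8 storage units × 75 ft³ = 600 ft³; used 452 ft³; unused 148 ft³.

148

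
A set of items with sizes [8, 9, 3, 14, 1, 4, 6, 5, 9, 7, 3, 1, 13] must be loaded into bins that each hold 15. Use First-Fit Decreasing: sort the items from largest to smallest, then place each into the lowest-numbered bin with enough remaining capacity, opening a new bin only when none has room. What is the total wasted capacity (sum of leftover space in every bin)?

Sorted descending: 14, 13, 9, 9, 8, 7, 6, 5, 4, 3, 3, 1, 1.
bin 1: place 14, 1 left
bin 2: place 13, 2 left
bin 3: place 9, 6 left
bin 4: place 9, 6 left
bin 5: place 8, 7 left
bin 5: place 7, 0 left
bin 3: place 6, 0 left
bin 4: place 5, 1 left
bin 6: place 4, 11 left
bin 6: place 3, 8 left
bin 6: place 3, 5 left
bin 1: place 1, 0 left
bin 2: place 1, 1 left
6 bins × 15 = 90; used 83; unused 7.

7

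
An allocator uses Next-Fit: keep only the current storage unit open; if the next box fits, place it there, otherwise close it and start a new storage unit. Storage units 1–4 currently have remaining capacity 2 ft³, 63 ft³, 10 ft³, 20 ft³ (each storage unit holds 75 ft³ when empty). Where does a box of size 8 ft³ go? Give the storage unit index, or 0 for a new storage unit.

4

Next-Fit only looks at storage unit 4, which has 20 ft³ free.
8 ft³ fits there.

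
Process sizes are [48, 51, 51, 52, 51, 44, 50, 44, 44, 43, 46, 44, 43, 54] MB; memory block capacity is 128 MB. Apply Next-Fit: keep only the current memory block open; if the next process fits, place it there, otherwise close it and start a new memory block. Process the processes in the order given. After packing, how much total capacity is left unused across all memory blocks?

memory block 1: place 48 MB, 80 MB left
memory block 1: place 51 MB, 29 MB left
memory block 2: place 51 MB, 77 MB left
memory block 2: place 52 MB, 25 MB left
memory block 3: place 51 MB, 77 MB left
memory block 3: place 44 MB, 33 MB left
memory block 4: place 50 MB, 78 MB left
memory block 4: place 44 MB, 34 MB left
memory block 5: place 44 MB, 84 MB left
memory block 5: place 43 MB, 41 MB left
memory block 6: place 46 MB, 82 MB left
memory block 6: place 44 MB, 38 MB left
memory block 7: place 43 MB, 85 MB left
memory block 7: place 54 MB, 31 MB left
7 memory blocks × 128 MB = 896 MB; used 665 MB; unused 231 MB.

231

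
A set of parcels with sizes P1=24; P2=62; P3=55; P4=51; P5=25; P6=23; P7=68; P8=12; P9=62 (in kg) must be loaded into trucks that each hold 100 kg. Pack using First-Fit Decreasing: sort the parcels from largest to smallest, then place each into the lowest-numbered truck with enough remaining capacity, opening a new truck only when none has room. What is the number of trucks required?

5 trucks

Sorted descending: 68, 62, 62, 55, 51, 25, 24, 23, 12.
truck 1: place 68 kg, 32 kg left
truck 2: place 62 kg, 38 kg left
truck 3: place 62 kg, 38 kg left
truck 4: place 55 kg, 45 kg left
truck 5: place 51 kg, 49 kg left
truck 1: place 25 kg, 7 kg left
truck 2: place 24 kg, 14 kg left
truck 3: place 23 kg, 15 kg left
truck 2: place 12 kg, 2 kg left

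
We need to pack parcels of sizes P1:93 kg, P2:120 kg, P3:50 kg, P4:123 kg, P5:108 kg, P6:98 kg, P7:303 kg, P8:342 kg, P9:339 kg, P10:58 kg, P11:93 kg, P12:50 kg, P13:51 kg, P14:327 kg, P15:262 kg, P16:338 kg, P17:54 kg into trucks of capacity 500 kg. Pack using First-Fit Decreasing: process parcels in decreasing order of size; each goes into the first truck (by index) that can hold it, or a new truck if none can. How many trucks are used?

6 trucks

Sorted descending: 342, 339, 338, 327, 303, 262, 123, 120, 108, 98, 93, 93, 58, 54, 51, 50, 50.
Put 342 kg in truck 1; 158 kg remain.
Put 339 kg in truck 2; 161 kg remain.
Put 338 kg in truck 3; 162 kg remain.
Put 327 kg in truck 4; 173 kg remain.
Put 303 kg in truck 5; 197 kg remain.
Put 262 kg in truck 6; 238 kg remain.
Put 123 kg in truck 1; 35 kg remain.
Put 120 kg in truck 2; 41 kg remain.
Put 108 kg in truck 3; 54 kg remain.
Put 98 kg in truck 4; 75 kg remain.
Put 93 kg in truck 5; 104 kg remain.
Put 93 kg in truck 5; 11 kg remain.
Put 58 kg in truck 4; 17 kg remain.
Put 54 kg in truck 3; 0 kg remain.
Put 51 kg in truck 6; 187 kg remain.
Put 50 kg in truck 6; 137 kg remain.
Put 50 kg in truck 6; 87 kg remain.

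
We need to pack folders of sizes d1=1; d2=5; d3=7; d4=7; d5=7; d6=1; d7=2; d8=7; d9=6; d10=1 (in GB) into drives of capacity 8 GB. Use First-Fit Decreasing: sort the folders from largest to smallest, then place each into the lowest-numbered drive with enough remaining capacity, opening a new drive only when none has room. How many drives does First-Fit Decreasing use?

6

Sorted descending: 7, 7, 7, 7, 6, 5, 2, 1, 1, 1.
Put 7 GB in drive 1; 1 GB remain.
Put 7 GB in drive 2; 1 GB remain.
Put 7 GB in drive 3; 1 GB remain.
Put 7 GB in drive 4; 1 GB remain.
Put 6 GB in drive 5; 2 GB remain.
Put 5 GB in drive 6; 3 GB remain.
Put 2 GB in drive 5; 0 GB remain.
Put 1 GB in drive 1; 0 GB remain.
Put 1 GB in drive 2; 0 GB remain.
Put 1 GB in drive 3; 0 GB remain.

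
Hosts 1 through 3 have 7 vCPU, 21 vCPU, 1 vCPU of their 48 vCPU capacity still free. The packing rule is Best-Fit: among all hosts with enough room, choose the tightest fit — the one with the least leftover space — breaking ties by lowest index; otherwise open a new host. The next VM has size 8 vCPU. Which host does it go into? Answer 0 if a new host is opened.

Hosts with room: host 2 (21 vCPU).
Tightest fit is host 2 with 21 vCPU free.

2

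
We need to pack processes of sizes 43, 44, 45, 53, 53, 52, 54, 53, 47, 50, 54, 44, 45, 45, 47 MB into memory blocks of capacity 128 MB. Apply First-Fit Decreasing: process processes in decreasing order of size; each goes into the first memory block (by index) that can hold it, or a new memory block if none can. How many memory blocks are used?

8 memory blocks

Sorted descending: 54, 54, 53, 53, 53, 52, 50, 47, 47, 45, 45, 45, 44, 44, 43.
memory block 1: place 54 MB, 74 MB left
memory block 1: place 54 MB, 20 MB left
memory block 2: place 53 MB, 75 MB left
memory block 2: place 53 MB, 22 MB left
memory block 3: place 53 MB, 75 MB left
memory block 3: place 52 MB, 23 MB left
memory block 4: place 50 MB, 78 MB left
memory block 4: place 47 MB, 31 MB left
memory block 5: place 47 MB, 81 MB left
memory block 5: place 45 MB, 36 MB left
memory block 6: place 45 MB, 83 MB left
memory block 6: place 45 MB, 38 MB left
memory block 7: place 44 MB, 84 MB left
memory block 7: place 44 MB, 40 MB left
memory block 8: place 43 MB, 85 MB left
Final memory blocks: [54,54] [53,53] [53,52] [50,47] [47,45] [45,45] [44,44] [43].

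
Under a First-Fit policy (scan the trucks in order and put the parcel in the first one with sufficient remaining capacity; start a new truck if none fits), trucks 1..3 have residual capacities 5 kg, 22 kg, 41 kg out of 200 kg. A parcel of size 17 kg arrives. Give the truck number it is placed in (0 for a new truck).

Trucks with room: truck 2 (22 kg), truck 3 (41 kg).
The first with room is truck 2.

2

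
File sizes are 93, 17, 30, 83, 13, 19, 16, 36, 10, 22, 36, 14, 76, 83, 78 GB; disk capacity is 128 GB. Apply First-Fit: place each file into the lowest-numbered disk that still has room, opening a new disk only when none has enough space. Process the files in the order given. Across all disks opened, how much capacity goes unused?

Put 93 GB in disk 1; 35 GB remain.
Put 17 GB in disk 1; 18 GB remain.
Put 30 GB in disk 2; 98 GB remain.
Put 83 GB in disk 2; 15 GB remain.
Put 13 GB in disk 1; 5 GB remain.
Put 19 GB in disk 3; 109 GB remain.
Put 16 GB in disk 3; 93 GB remain.
Put 36 GB in disk 3; 57 GB remain.
Put 10 GB in disk 2; 5 GB remain.
Put 22 GB in disk 3; 35 GB remain.
Put 36 GB in disk 4; 92 GB remain.
Put 14 GB in disk 3; 21 GB remain.
Put 76 GB in disk 4; 16 GB remain.
Put 83 GB in disk 5; 45 GB remain.
Put 78 GB in disk 6; 50 GB remain.
6 disks × 128 GB = 768 GB; used 626 GB; unused 142 GB.

142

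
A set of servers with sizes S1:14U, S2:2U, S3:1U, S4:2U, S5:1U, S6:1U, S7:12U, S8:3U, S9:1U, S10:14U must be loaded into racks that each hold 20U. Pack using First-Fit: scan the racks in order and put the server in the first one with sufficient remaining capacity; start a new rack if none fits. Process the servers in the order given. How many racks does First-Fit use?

3

rack 1: place S1 (14U), 6U left
rack 1: place S2 (2U), 4U left
rack 1: place S3 (1U), 3U left
rack 1: place S4 (2U), 1U left
rack 1: place S5 (1U), 0U left
rack 2: place S6 (1U), 19U left
rack 2: place S7 (12U), 7U left
rack 2: place S8 (3U), 4U left
rack 2: place S9 (1U), 3U left
rack 3: place S10 (14U), 6U left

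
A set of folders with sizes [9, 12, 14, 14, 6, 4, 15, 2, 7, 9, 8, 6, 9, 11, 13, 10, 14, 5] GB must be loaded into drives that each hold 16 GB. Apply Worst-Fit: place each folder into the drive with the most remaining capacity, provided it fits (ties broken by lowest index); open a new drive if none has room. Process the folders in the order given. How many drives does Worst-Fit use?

drive 1: place 9 GB, 7 GB left
drive 2: place 12 GB, 4 GB left
drive 3: place 14 GB, 2 GB left
drive 4: place 14 GB, 2 GB left
drive 1: place 6 GB, 1 GB left
drive 2: place 4 GB, 0 GB left
drive 5: place 15 GB, 1 GB left
drive 3: place 2 GB, 0 GB left
drive 6: place 7 GB, 9 GB left
drive 6: place 9 GB, 0 GB left
drive 7: place 8 GB, 8 GB left
drive 7: place 6 GB, 2 GB left
drive 8: place 9 GB, 7 GB left
drive 9: place 11 GB, 5 GB left
drive 10: place 13 GB, 3 GB left
drive 11: place 10 GB, 6 GB left
drive 12: place 14 GB, 2 GB left
drive 8: place 5 GB, 2 GB left
Final drives: [9,6] [12,4] [14,2] [14] [15] [7,9] [8,6] [9,5] [11] [13] [10] [14].

12 drives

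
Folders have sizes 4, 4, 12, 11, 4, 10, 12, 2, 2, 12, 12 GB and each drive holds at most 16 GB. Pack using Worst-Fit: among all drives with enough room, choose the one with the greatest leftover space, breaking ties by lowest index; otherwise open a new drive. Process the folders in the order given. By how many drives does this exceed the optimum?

Worst-Fit: [4,4,4] [12] [11,2] [10,2] [12] [12] [12] → 7 drives.
Total size 85 GB; any packing needs at least ⌈85/16⌉ = 6 drives.
An optimal packing achieves that bound: [12,4] [12,4] [12,4] [12,2,2] [11] [10] → 6 drives.
Excess: 7 − 6 = 1.

1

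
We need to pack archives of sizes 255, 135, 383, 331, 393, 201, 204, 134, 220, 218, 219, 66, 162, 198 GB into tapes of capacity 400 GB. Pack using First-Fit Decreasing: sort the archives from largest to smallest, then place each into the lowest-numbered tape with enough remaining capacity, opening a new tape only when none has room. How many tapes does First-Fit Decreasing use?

Sorted descending: 393, 383, 331, 255, 220, 219, 218, 204, 201, 198, 162, 135, 134, 66.
tape 1: place 393 GB, 7 GB left
tape 2: place 383 GB, 17 GB left
tape 3: place 331 GB, 69 GB left
tape 4: place 255 GB, 145 GB left
tape 5: place 220 GB, 180 GB left
tape 6: place 219 GB, 181 GB left
tape 7: place 218 GB, 182 GB left
tape 8: place 204 GB, 196 GB left
tape 9: place 201 GB, 199 GB left
tape 9: place 198 GB, 1 GB left
tape 5: place 162 GB, 18 GB left
tape 4: place 135 GB, 10 GB left
tape 6: place 134 GB, 47 GB left
tape 3: place 66 GB, 3 GB left
Final tapes: [393] [383] [331,66] [255,135] [220,162] [219,134] [218] [204] [201,198].

9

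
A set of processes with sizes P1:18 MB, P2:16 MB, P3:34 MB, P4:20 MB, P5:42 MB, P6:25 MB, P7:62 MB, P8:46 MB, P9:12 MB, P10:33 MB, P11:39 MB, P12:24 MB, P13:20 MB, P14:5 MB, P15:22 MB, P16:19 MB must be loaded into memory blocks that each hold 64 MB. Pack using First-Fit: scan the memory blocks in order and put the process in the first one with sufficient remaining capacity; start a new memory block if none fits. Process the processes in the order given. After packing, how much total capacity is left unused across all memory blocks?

P1 (18 MB) → memory block 1 (remaining 46 MB)
P2 (16 MB) → memory block 1 (remaining 30 MB)
P3 (34 MB) → memory block 2 (remaining 30 MB)
P4 (20 MB) → memory block 1 (remaining 10 MB)
P5 (42 MB) → memory block 3 (remaining 22 MB)
P6 (25 MB) → memory block 2 (remaining 5 MB)
P7 (62 MB) → memory block 4 (remaining 2 MB)
P8 (46 MB) → memory block 5 (remaining 18 MB)
P9 (12 MB) → memory block 3 (remaining 10 MB)
P10 (33 MB) → memory block 6 (remaining 31 MB)
P11 (39 MB) → memory block 7 (remaining 25 MB)
P12 (24 MB) → memory block 6 (remaining 7 MB)
P13 (20 MB) → memory block 7 (remaining 5 MB)
P14 (5 MB) → memory block 1 (remaining 5 MB)
P15 (22 MB) → memory block 8 (remaining 42 MB)
P16 (19 MB) → memory block 8 (remaining 23 MB)
8 memory blocks × 64 MB = 512 MB; used 437 MB; unused 75 MB.

75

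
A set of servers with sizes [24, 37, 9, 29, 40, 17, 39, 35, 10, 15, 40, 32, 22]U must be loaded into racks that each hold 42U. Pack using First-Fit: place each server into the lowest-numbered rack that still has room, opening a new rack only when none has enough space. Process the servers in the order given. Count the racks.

Put 24U in rack 1; 18U remain.
Put 37U in rack 2; 5U remain.
Put 9U in rack 1; 9U remain.
Put 29U in rack 3; 13U remain.
Put 40U in rack 4; 2U remain.
Put 17U in rack 5; 25U remain.
Put 39U in rack 6; 3U remain.
Put 35U in rack 7; 7U remain.
Put 10U in rack 3; 3U remain.
Put 15U in rack 5; 10U remain.
Put 40U in rack 8; 2U remain.
Put 32U in rack 9; 10U remain.
Put 22U in rack 10; 20U remain.
Final racks: [24,9] [37] [29,10] [40] [17,15] [39] [35] [40] [32] [22].

10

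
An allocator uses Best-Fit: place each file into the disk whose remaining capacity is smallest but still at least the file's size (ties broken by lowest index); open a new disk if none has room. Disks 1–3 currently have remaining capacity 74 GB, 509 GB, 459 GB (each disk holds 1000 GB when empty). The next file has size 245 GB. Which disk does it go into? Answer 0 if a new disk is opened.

Disks with room: disk 2 (509 GB), disk 3 (459 GB).
Tightest fit is disk 3 with 459 GB free.

3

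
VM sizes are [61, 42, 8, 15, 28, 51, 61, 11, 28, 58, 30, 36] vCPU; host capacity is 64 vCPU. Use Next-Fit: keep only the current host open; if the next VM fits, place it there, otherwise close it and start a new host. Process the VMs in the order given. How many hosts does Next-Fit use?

host 1: place 61 vCPU, 3 vCPU left
host 2: place 42 vCPU, 22 vCPU left
host 2: place 8 vCPU, 14 vCPU left
host 3: place 15 vCPU, 49 vCPU left
host 3: place 28 vCPU, 21 vCPU left
host 4: place 51 vCPU, 13 vCPU left
host 5: place 61 vCPU, 3 vCPU left
host 6: place 11 vCPU, 53 vCPU left
host 6: place 28 vCPU, 25 vCPU left
host 7: place 58 vCPU, 6 vCPU left
host 8: place 30 vCPU, 34 vCPU left
host 9: place 36 vCPU, 28 vCPU left
Final hosts: [61] [42,8] [15,28] [51] [61] [11,28] [58] [30] [36].

9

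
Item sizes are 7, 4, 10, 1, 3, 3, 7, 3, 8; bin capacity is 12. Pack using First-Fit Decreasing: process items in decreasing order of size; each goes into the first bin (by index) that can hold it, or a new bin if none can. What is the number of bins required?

Sorted descending: 10, 8, 7, 7, 4, 3, 3, 3, 1.
bin 1: place 10, 2 left
bin 2: place 8, 4 left
bin 3: place 7, 5 left
bin 4: place 7, 5 left
bin 2: place 4, 0 left
bin 3: place 3, 2 left
bin 4: place 3, 2 left
bin 5: place 3, 9 left
bin 1: place 1, 1 left

5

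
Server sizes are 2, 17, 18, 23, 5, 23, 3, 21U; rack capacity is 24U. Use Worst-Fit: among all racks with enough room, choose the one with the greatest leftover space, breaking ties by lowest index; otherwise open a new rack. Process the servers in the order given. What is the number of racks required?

5

Put 2U in rack 1; 22U remain.
Put 17U in rack 1; 5U remain.
Put 18U in rack 2; 6U remain.
Put 23U in rack 3; 1U remain.
Put 5U in rack 2; 1U remain.
Put 23U in rack 4; 1U remain.
Put 3U in rack 1; 2U remain.
Put 21U in rack 5; 3U remain.
Final racks: [2,17,3] [18,5] [23] [23] [21].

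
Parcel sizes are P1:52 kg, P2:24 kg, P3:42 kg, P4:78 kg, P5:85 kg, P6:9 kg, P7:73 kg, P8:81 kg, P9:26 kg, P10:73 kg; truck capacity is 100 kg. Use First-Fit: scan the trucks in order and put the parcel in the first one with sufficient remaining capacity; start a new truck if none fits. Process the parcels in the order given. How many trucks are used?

7 trucks

truck 1: place P1 (52 kg), 48 kg left
truck 1: place P2 (24 kg), 24 kg left
truck 2: place P3 (42 kg), 58 kg left
truck 3: place P4 (78 kg), 22 kg left
truck 4: place P5 (85 kg), 15 kg left
truck 1: place P6 (9 kg), 15 kg left
truck 5: place P7 (73 kg), 27 kg left
truck 6: place P8 (81 kg), 19 kg left
truck 2: place P9 (26 kg), 32 kg left
truck 7: place P10 (73 kg), 27 kg left
Final trucks: [52,24,9] [42,26] [78] [85] [73] [81] [73].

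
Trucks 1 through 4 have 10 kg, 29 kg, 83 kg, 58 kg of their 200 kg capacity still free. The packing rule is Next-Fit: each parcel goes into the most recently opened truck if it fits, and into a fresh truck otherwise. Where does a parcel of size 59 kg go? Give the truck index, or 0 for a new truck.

0

Next-Fit only looks at truck 4, which has 58 kg free.
59 kg does not fit, so a new truck is opened.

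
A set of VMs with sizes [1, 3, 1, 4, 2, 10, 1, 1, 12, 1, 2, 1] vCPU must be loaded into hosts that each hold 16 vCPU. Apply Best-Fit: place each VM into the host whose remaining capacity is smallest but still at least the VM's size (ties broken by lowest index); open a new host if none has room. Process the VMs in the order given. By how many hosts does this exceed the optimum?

Best-Fit: [1,3,1,4,2,1,1,1,2] [10] [12,1] → 3 hosts.
Total size 39 vCPU; any packing needs at least ⌈39/16⌉ = 3 hosts.
So 3 is already optimal.

0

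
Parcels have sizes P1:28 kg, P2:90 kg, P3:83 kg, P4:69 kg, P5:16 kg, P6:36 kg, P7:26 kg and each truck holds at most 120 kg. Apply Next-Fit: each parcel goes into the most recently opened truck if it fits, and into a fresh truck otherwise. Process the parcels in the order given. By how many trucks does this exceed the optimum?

Next-Fit: [28,90] [83] [69,16] [36,26] → 4 trucks.
Total size 348 kg; any packing needs at least ⌈348/120⌉ = 3 trucks.
An optimal packing achieves that bound: [90,28] [83,36] [69,26,16] → 3 trucks.
Excess: 4 − 3 = 1.

1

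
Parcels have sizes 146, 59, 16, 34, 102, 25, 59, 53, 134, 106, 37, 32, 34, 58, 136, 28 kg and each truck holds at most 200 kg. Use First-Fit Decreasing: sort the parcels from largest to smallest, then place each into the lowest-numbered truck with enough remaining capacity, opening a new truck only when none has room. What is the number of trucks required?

6

Sorted descending: 146, 136, 134, 106, 102, 59, 59, 58, 53, 37, 34, 34, 32, 28, 25, 16.
146 kg → truck 1 (remaining 54 kg)
136 kg → truck 2 (remaining 64 kg)
134 kg → truck 3 (remaining 66 kg)
106 kg → truck 4 (remaining 94 kg)
102 kg → truck 5 (remaining 98 kg)
59 kg → truck 2 (remaining 5 kg)
59 kg → truck 3 (remaining 7 kg)
58 kg → truck 4 (remaining 36 kg)
53 kg → truck 1 (remaining 1 kg)
37 kg → truck 5 (remaining 61 kg)
34 kg → truck 4 (remaining 2 kg)
34 kg → truck 5 (remaining 27 kg)
32 kg → truck 6 (remaining 168 kg)
28 kg → truck 6 (remaining 140 kg)
25 kg → truck 5 (remaining 2 kg)
16 kg → truck 6 (remaining 124 kg)
Final trucks: [146,53] [136,59] [134,59] [106,58,34] [102,37,34,25] [32,28,16].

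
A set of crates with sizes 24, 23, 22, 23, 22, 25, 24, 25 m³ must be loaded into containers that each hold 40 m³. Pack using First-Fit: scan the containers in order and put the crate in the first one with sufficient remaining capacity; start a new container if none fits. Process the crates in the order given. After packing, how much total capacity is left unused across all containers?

Put 24 m³ in container 1; 16 m³ remain.
Put 23 m³ in container 2; 17 m³ remain.
Put 22 m³ in container 3; 18 m³ remain.
Put 23 m³ in container 4; 17 m³ remain.
Put 22 m³ in container 5; 18 m³ remain.
Put 25 m³ in container 6; 15 m³ remain.
Put 24 m³ in container 7; 16 m³ remain.
Put 25 m³ in container 8; 15 m³ remain.
8 containers × 40 m³ = 320 m³; used 188 m³; unused 132 m³.

132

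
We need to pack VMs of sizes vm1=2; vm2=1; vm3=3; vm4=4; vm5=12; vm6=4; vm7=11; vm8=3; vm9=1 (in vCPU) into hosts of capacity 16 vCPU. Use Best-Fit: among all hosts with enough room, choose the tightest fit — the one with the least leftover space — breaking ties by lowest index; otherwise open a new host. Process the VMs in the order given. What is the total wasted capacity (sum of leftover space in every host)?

host 1: place vm1 (2 vCPU), 14 vCPU left
host 1: place vm2 (1 vCPU), 13 vCPU left
host 1: place vm3 (3 vCPU), 10 vCPU left
host 1: place vm4 (4 vCPU), 6 vCPU left
host 2: place vm5 (12 vCPU), 4 vCPU left
host 2: place vm6 (4 vCPU), 0 vCPU left
host 3: place vm7 (11 vCPU), 5 vCPU left
host 3: place vm8 (3 vCPU), 2 vCPU left
host 3: place vm9 (1 vCPU), 1 vCPU left
3 hosts × 16 vCPU = 48 vCPU; used 41 vCPU; unused 7 vCPU.

7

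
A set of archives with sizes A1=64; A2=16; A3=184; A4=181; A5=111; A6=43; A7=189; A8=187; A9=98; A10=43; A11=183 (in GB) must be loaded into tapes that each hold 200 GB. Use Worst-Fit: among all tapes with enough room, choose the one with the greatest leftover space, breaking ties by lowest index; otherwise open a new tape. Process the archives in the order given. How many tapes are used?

7 tapes

tape 1: place A1 (64 GB), 136 GB left
tape 1: place A2 (16 GB), 120 GB left
tape 2: place A3 (184 GB), 16 GB left
tape 3: place A4 (181 GB), 19 GB left
tape 1: place A5 (111 GB), 9 GB left
tape 4: place A6 (43 GB), 157 GB left
tape 5: place A7 (189 GB), 11 GB left
tape 6: place A8 (187 GB), 13 GB left
tape 4: place A9 (98 GB), 59 GB left
tape 4: place A10 (43 GB), 16 GB left
tape 7: place A11 (183 GB), 17 GB left
Final tapes: [64,16,111] [184] [181] [43,98,43] [189] [187] [183].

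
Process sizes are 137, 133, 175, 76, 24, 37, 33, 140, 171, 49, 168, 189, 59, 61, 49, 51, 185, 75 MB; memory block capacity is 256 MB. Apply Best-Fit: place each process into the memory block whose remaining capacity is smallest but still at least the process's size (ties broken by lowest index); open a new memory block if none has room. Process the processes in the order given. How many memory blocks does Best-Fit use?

8

memory block 1: place 137 MB, 119 MB left
memory block 2: place 133 MB, 123 MB left
memory block 3: place 175 MB, 81 MB left
memory block 3: place 76 MB, 5 MB left
memory block 1: place 24 MB, 95 MB left
memory block 1: place 37 MB, 58 MB left
memory block 1: place 33 MB, 25 MB left
memory block 4: place 140 MB, 116 MB left
memory block 5: place 171 MB, 85 MB left
memory block 5: place 49 MB, 36 MB left
memory block 6: place 168 MB, 88 MB left
memory block 7: place 189 MB, 67 MB left
memory block 7: place 59 MB, 8 MB left
memory block 6: place 61 MB, 27 MB left
memory block 4: place 49 MB, 67 MB left
memory block 4: place 51 MB, 16 MB left
memory block 8: place 185 MB, 71 MB left
memory block 2: place 75 MB, 48 MB left
Final memory blocks: [137,24,37,33] [133,75] [175,76] [140,49,51] [171,49] [168,61] [189,59] [185].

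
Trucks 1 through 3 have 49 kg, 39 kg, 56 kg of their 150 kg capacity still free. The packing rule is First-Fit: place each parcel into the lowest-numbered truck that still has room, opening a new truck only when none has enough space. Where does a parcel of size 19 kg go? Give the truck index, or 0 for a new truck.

1

Trucks with room: truck 1 (49 kg), truck 2 (39 kg), truck 3 (56 kg).
The first with room is truck 1.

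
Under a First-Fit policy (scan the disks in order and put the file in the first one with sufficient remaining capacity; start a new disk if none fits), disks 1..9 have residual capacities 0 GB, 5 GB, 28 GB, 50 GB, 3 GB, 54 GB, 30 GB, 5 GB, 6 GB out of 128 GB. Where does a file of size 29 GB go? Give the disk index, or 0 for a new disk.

Disks with room: disk 4 (50 GB), disk 6 (54 GB), disk 7 (30 GB).
The first with room is disk 4.

4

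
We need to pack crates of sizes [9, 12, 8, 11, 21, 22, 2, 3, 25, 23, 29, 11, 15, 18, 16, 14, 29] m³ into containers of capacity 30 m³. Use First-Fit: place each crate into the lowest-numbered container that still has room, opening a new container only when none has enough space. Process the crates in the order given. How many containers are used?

container 1: place 9 m³, 21 m³ left
container 1: place 12 m³, 9 m³ left
container 1: place 8 m³, 1 m³ left
container 2: place 11 m³, 19 m³ left
container 3: place 21 m³, 9 m³ left
container 4: place 22 m³, 8 m³ left
container 2: place 2 m³, 17 m³ left
container 2: place 3 m³, 14 m³ left
container 5: place 25 m³, 5 m³ left
container 6: place 23 m³, 7 m³ left
container 7: place 29 m³, 1 m³ left
container 2: place 11 m³, 3 m³ left
container 8: place 15 m³, 15 m³ left
container 9: place 18 m³, 12 m³ left
container 10: place 16 m³, 14 m³ left
container 8: place 14 m³, 1 m³ left
container 11: place 29 m³, 1 m³ left

11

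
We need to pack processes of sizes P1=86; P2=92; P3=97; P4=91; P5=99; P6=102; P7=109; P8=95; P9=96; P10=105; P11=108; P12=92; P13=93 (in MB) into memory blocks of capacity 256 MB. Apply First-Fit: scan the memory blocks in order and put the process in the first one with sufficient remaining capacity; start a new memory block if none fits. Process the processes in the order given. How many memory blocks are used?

P1 (86 MB) → memory block 1 (remaining 170 MB)
P2 (92 MB) → memory block 1 (remaining 78 MB)
P3 (97 MB) → memory block 2 (remaining 159 MB)
P4 (91 MB) → memory block 2 (remaining 68 MB)
P5 (99 MB) → memory block 3 (remaining 157 MB)
P6 (102 MB) → memory block 3 (remaining 55 MB)
P7 (109 MB) → memory block 4 (remaining 147 MB)
P8 (95 MB) → memory block 4 (remaining 52 MB)
P9 (96 MB) → memory block 5 (remaining 160 MB)
P10 (105 MB) → memory block 5 (remaining 55 MB)
P11 (108 MB) → memory block 6 (remaining 148 MB)
P12 (92 MB) → memory block 6 (remaining 56 MB)
P13 (93 MB) → memory block 7 (remaining 163 MB)
Final memory blocks: [86,92] [97,91] [99,102] [109,95] [96,105] [108,92] [93].

7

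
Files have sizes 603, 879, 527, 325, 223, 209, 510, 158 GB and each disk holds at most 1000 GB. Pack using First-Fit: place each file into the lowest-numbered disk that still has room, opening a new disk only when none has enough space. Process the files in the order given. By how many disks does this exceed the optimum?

First-Fit: [603,325] [879] [527,223,209] [510,158] → 4 disks.
Total size 3434 GB; any packing needs at least ⌈3434/1000⌉ = 4 disks.
So 4 is already optimal.

0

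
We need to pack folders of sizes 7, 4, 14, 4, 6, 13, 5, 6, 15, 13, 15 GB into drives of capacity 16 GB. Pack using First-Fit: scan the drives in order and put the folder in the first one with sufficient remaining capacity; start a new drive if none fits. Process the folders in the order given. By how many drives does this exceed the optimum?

1

First-Fit: [7,4,4] [14] [6,5] [13] [6] [15] [13] [15] → 8 drives.
Total size 102 GB; any packing needs at least ⌈102/16⌉ = 7 drives.
An optimal packing achieves that bound: [15] [15] [14] [13] [13] [7,5,4] [6,6,4] → 7 drives.
Excess: 8 − 7 = 1.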